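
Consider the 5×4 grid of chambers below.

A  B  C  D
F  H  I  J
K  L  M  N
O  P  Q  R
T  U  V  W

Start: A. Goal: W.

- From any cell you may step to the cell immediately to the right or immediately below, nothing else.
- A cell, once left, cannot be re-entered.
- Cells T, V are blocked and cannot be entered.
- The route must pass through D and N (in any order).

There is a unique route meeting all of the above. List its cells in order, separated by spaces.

Moves only go right or down, so the column and row indices never decrease.
Route from A: right 3 to D, down 4 to W — 7 moves in all.
Check: all required cells visited.

A B C D J N R W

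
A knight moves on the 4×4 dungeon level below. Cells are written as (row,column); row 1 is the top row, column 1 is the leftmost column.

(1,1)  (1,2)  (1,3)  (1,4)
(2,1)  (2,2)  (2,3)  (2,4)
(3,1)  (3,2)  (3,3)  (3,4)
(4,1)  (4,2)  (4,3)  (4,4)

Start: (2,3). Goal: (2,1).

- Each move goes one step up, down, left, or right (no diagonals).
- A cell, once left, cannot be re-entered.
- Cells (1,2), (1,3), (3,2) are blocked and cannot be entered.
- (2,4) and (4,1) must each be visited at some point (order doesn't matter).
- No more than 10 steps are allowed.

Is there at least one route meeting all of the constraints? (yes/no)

yes

One route that works: (2,3) → (2,4) → (3,4) → (4,4) → (4,3) → (4,2) → (4,1) → (3,1) → (2,1).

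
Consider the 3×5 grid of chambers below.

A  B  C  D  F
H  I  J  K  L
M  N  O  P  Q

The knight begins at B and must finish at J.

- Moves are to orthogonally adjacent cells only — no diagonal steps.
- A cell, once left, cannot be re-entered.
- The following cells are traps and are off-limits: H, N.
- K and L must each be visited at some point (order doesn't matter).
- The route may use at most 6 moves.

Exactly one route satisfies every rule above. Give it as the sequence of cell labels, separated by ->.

B -> C -> D -> F -> L -> K -> J

The budget equals the shortest possible length, so every move has to be on a shortest route through the required cells.
Route from B: right 3 to F, down 1 to L, left 2 to J — 6 moves in all.
Check: all required cells visited; 6 ≤ 6 moves.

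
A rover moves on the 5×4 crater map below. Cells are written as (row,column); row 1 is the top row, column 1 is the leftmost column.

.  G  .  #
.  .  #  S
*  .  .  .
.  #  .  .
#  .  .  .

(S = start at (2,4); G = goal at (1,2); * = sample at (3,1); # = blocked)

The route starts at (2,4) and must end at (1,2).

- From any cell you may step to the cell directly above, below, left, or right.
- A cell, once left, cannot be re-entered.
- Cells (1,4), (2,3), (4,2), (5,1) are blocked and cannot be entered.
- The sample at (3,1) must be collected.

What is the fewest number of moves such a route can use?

Any route passes through (3,1) somewhere between (2,4) and (1,2). Summing Manhattan distances along the two legs ((2,4) → (3,1) → (1,2)) gives a lower bound of 4 + 3 = 7 moves.
A route of 7 moves achieves this: (2,4) → (3,4) → (3,3) → (3,2) → (3,1) → (2,1) → (1,1) → (1,2).
Since 7 matches the lower bound, it is optimal.

7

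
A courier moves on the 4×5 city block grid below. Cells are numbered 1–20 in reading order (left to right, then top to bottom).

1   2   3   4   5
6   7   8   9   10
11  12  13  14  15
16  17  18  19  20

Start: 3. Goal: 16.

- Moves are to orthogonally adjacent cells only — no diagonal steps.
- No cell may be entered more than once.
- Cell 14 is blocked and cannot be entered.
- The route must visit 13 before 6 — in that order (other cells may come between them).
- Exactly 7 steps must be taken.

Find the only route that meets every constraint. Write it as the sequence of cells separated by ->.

The waypoints must appear in the order 13, 6, with no cell reused.
Route from 3: down 2 to 13, left 1 to 12, up 1 to 7, left 1 to 6, down 2 to 16 — 7 moves in all.
Check: order respected (13 at step 2, 6 at step 5); 7 moves as required.

3 -> 8 -> 13 -> 12 -> 7 -> 6 -> 11 -> 16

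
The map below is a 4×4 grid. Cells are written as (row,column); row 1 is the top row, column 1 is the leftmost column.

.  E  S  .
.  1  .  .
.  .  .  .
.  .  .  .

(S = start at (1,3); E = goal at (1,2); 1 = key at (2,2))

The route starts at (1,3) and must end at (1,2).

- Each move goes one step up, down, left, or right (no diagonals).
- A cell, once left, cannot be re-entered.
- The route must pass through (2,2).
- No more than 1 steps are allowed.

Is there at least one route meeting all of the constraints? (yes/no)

Even ignoring the no-revisit rule, getting from (1,3) to (1,2) via (2,2) needs at least 2 + 1 = 3 moves (Manhattan distance per leg), which exceeds the 1-move limit.

no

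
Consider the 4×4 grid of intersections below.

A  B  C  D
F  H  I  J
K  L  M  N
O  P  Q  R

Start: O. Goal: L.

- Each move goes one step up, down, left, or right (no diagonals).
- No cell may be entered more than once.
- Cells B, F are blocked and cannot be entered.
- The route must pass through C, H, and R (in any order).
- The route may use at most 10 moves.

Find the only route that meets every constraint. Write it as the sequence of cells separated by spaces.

The budget equals the shortest possible length, so every move has to be on a shortest route through the required cells.
Route from O: right 3 to R, up 3 to D, left 1 to C, down 1 to I, left 1 to H, down 1 to L — 10 moves in all.
Check: all required cells visited; 10 ≤ 10 moves.

O P Q R N J D C I H L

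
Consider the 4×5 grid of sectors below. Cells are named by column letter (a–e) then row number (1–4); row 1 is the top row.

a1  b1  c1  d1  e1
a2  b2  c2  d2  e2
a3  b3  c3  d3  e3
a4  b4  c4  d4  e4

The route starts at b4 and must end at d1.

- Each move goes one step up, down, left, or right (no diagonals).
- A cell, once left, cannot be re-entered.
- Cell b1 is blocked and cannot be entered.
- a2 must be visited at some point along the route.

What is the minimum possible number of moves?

7

Any route passes through a2 somewhere between b4 and d1. Summing Manhattan distances along the two legs (b4 → a2 → d1) gives a lower bound of 3 + 4 = 7 moves.
A route of 7 moves achieves this: b4 → b3 → a3 → a2 → b2 → c2 → c1 → d1.
Since 7 matches the lower bound, it is optimal.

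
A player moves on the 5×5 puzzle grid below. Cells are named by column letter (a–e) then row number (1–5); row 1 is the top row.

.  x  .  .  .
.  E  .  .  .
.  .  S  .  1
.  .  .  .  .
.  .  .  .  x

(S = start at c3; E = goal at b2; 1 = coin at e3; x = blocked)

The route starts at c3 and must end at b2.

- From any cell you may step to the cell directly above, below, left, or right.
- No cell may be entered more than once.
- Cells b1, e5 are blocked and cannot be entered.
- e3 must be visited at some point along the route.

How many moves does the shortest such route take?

6

Any route passes through e3 somewhere between c3 and b2. Summing Manhattan distances along the two legs (c3 → e3 → b2) gives a lower bound of 2 + 4 = 6 moves.
A route of 6 moves achieves this: c3 → d3 → e3 → e2 → d2 → c2 → b2.
Since 6 matches the lower bound, it is optimal.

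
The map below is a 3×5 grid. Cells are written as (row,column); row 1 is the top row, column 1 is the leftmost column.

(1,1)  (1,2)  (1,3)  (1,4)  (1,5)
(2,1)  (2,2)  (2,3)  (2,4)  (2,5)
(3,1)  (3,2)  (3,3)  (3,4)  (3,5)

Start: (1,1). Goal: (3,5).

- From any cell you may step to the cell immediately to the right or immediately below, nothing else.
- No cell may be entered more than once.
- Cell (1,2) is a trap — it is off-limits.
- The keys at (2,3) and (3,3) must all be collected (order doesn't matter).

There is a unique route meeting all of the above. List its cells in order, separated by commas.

Moves only go right or down, so the column and row indices never decrease.
Route from (1,1): down to (2,1), 2× right (reaching (2,3)), down to (3,3), 2× right (reaching (3,5)) — 6 moves in all.
Check: all required cells visited.

(1,1), (2,1), (2,2), (2,3), (3,3), (3,4), (3,5)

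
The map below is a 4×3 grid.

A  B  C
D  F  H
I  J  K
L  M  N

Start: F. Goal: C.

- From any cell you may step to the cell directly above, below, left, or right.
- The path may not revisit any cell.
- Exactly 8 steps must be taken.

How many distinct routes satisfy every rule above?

Need simple routes of exactly 8 moves from F to C (Manhattan distance 2, so 3 moves are spent on a detour and 3 undoing it).
Enumerating: F B A D I J K H C | F J M L I D A B C | F J I L M N K H C | F D I L M J K H C | F D I L M N K H C | F D I J M N K H C | F H K J I D A B C.
That gives 7 routes.

7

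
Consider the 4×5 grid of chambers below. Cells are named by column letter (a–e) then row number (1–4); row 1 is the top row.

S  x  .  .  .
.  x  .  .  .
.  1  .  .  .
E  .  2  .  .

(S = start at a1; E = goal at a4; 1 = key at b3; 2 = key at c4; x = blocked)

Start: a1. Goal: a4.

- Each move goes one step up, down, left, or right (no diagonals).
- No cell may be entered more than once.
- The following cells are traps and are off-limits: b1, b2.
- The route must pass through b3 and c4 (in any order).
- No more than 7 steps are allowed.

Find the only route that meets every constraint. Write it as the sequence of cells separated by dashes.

The 7-move cap with required stops at b3, c4 leaves no slack for detours.
Route from a1: 2× down (reaching a3), 2× right (reaching c3), down to c4, 2× left (reaching a4) — 7 moves in all.
Check: all required cells visited; 7 ≤ 7 moves.

a1 - a2 - a3 - b3 - c3 - c4 - b4 - a4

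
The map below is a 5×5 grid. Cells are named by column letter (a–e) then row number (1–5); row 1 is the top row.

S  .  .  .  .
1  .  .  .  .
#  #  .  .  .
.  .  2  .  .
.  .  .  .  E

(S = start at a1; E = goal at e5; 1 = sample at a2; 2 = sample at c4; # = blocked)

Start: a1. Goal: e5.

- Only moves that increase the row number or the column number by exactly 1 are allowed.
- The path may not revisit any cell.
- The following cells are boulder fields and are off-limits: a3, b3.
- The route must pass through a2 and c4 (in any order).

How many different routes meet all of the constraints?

A right/down-only route from a1 to e5 makes exactly 4 down-moves and 4 right-moves in some order.
With no other constraints that would be C(8,4) = 70 routes.
A monotone route can only reach the required cells in the order a2, c4, so split there and multiply the segment counts (each segment already excludes blocked cells): a1→a2: 1; a2→c4: 1; c4→e5: 3; product = 3.
That gives 3 routes.

3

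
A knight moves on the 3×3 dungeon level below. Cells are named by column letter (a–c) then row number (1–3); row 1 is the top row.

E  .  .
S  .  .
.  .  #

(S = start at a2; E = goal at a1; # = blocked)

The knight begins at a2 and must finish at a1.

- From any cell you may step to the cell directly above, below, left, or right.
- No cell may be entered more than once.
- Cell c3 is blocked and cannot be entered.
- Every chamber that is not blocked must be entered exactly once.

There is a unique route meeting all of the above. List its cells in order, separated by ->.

Need to visit all 8 open cells exactly once, starting at a2 and ending at a1.
Route from a2: down to a3, right to b3, up to b2, right to c2, up to c1, 2× left (reaching a1) — 7 moves in all.
Check: all 8 open cells covered.

a2 -> a3 -> b3 -> b2 -> c2 -> c1 -> b1 -> a1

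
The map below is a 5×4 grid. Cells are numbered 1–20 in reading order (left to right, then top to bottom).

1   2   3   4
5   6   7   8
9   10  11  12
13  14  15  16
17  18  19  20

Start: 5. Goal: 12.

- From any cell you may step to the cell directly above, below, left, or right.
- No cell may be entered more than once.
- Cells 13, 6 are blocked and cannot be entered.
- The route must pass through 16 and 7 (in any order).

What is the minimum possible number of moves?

Any route passes through 16 and 7 in some order between 5 and 12. Summing Manhattan distances along each leg and taking the cheapest ordering (5 → 7 → 16 → 12) gives a lower bound of 2 + 3 + 1 = 6 moves.
That bound ignores the blocked cells. Measuring each leg by the fewest moves that actually steer around them (5→7: 4; 7→16: 3; 16→12: 1) raises the lower bound to 8.
A route of 8 moves exists: 5 → 1 → 2 → 3 → 7 → 11 → 15 → 16 → 12.
Since 8 matches that lower bound, it is optimal.

8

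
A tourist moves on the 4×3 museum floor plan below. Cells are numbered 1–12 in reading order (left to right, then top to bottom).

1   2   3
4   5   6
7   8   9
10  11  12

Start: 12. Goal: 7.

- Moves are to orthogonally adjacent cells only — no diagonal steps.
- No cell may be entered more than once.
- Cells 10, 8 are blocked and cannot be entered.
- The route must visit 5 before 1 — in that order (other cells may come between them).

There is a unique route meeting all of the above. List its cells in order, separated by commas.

12, 9, 6, 5, 2, 1, 4, 7

The waypoints must appear in the order 5, 1, with no cell reused.
Route from 12: up 2 to 6, left 1 to 5, up 1 to 2, left 1 to 1, down 2 to 7 — 7 moves in all.
Check: order respected (5 at step 3, 1 at step 5).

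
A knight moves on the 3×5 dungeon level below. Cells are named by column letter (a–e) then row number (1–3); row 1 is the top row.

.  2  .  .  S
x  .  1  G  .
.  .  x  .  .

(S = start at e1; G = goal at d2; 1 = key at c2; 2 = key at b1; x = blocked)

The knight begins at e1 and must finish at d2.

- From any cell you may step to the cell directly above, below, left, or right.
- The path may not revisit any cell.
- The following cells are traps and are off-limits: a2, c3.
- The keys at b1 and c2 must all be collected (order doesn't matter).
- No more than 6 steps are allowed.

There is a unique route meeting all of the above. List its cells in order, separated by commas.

e1, d1, c1, b1, b2, c2, d2

Any route must reach b1 and c2 and still end at d2 within 6 moves, so the order of the required stops is forced.
Route from e1: 3× left (reaching b1), down to b2, 2× right (reaching d2) — 6 moves in all.
Check: all required cells visited; 6 ≤ 6 moves.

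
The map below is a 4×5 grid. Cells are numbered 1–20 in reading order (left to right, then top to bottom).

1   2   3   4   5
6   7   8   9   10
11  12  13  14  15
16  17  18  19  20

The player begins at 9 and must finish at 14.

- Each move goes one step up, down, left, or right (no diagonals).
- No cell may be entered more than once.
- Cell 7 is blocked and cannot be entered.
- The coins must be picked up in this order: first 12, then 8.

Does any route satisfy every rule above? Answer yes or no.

yes

One route that works: 9 → 10 → 15 → 20 → 19 → 18 → 17 → 12 → 11 → 6 → 1 → 2 → 3 → 8 → 13 → 14.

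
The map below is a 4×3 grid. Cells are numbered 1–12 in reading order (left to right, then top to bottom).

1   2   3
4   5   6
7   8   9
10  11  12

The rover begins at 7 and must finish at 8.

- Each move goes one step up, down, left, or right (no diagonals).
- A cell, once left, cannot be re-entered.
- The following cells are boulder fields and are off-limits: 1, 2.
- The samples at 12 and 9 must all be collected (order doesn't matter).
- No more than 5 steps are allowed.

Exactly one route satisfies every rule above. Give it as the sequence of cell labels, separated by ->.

7 -> 10 -> 11 -> 12 -> 9 -> 8

Any route must reach 12 and 9 and still end at 8 within 5 moves, so the order of the required stops is forced.
Route from 7: down to 10, 2× right (reaching 12), up to 9, left to 8 — 5 moves in all.
Check: all required cells visited; 5 ≤ 5 moves.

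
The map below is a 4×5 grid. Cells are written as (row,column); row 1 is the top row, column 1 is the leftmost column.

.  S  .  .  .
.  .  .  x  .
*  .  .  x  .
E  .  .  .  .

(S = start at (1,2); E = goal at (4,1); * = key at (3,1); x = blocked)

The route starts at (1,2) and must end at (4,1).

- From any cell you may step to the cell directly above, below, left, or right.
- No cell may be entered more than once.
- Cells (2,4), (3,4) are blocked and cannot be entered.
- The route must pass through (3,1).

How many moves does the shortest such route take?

Any route passes through (3,1) somewhere between (1,2) and (4,1). Summing Manhattan distances along the two legs ((1,2) → (3,1) → (4,1)) gives a lower bound of 3 + 1 = 4 moves.
A route of 4 moves achieves this: (1,2) → (2,2) → (3,2) → (3,1) → (4,1).
Since 4 matches the lower bound, it is optimal.

4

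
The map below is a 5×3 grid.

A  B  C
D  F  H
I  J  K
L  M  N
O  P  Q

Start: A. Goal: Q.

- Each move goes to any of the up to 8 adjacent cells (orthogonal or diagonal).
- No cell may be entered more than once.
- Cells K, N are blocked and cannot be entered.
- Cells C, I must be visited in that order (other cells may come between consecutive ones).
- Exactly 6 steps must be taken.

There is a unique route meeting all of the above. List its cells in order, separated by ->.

The waypoints must appear in the order C, I, with no cell reused.
Route from A: right 2 to C, down-left 2 to I, down-right 2 to Q — 6 moves in all.
Check: order respected (C at step 2, I at step 4); 6 moves as required.

A -> B -> C -> F -> I -> M -> Q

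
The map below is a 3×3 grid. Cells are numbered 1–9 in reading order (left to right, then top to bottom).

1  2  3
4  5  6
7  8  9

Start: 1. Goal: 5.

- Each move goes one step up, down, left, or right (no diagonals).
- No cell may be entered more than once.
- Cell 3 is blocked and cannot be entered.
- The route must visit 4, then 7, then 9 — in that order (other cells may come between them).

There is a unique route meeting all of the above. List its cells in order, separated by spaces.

The waypoints must appear in the order 4, 7, 9, with no cell reused.
Route from 1: 2× down (reaching 7), 2× right (reaching 9), up to 6, left to 5 — 6 moves in all.
Check: order respected (4 at step 1, 7 at step 2, 9 at step 4).

1 4 7 8 9 6 5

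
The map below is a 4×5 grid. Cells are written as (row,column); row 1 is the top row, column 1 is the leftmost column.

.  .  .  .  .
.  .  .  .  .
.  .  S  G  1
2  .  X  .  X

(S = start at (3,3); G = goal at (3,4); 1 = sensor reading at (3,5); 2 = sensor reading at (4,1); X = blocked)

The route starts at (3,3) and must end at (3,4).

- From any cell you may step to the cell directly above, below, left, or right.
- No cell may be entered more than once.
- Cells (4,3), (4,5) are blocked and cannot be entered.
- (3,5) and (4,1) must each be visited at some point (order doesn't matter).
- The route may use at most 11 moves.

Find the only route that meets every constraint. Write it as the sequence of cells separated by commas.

(3,3), (3,2), (4,2), (4,1), (3,1), (2,1), (2,2), (2,3), (2,4), (2,5), (3,5), (3,4)

The budget equals the shortest possible length, so every move has to be on a shortest route through the required cells.
Route from (3,3): left to (3,2), down to (4,2), left to (4,1), 2× up (reaching (2,1)), 4× right (reaching (2,5)), down to (3,5), left to (3,4) — 11 moves in all.
Check: all required cells visited; 11 ≤ 11 moves.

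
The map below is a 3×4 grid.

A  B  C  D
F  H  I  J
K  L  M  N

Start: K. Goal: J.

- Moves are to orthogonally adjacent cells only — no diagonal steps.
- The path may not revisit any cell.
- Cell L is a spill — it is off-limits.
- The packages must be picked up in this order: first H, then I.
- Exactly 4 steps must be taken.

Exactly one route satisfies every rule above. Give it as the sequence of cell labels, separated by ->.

K -> F -> H -> I -> J

The waypoints must appear in the order H, I, with no cell reused.
Route from K: up 1 to F, right 3 to J — 4 moves in all.
Check: order respected (H at step 2, I at step 3); 4 moves as required.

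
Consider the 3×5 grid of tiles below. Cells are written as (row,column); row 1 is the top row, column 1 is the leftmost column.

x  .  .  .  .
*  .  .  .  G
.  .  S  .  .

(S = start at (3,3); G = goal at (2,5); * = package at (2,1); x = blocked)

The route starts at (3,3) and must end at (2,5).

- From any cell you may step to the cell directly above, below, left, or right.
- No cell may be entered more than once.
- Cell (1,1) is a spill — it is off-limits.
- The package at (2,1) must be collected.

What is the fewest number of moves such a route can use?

Any route passes through (2,1) somewhere between (3,3) and (2,5). Summing Manhattan distances along the two legs ((3,3) → (2,1) → (2,5)) gives a lower bound of 3 + 4 = 7 moves.
A route of 7 moves achieves this: (3,3) → (3,2) → (3,1) → (2,1) → (2,2) → (2,3) → (2,4) → (2,5).
Since 7 matches the lower bound, it is optimal.

7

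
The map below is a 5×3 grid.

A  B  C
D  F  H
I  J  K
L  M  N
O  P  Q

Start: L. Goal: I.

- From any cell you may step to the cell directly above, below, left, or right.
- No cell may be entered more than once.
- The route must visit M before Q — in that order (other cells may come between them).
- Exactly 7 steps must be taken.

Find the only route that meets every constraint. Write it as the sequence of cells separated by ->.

The waypoints must appear in the order M, Q, with no cell reused.
Route from L: right 1 to M, down 1 to P, right 1 to Q, up 2 to K, left 2 to I — 7 moves in all.
Check: order respected (M at step 1, Q at step 3); 7 moves as required.

L -> M -> P -> Q -> N -> K -> J -> I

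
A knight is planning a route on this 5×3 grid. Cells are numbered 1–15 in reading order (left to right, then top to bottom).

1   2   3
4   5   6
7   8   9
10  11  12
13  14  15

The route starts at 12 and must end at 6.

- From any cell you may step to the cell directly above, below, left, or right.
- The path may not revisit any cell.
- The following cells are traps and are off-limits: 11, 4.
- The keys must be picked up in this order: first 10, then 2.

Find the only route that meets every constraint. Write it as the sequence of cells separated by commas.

The waypoints must appear in the order 10, 2, with no cell reused.
Route from 12: down 1 to 15, left 2 to 13, up 2 to 7, right 1 to 8, up 2 to 2, right 1 to 3, down 1 to 6 — 10 moves in all.
Check: order respected (10 at step 4, 2 at step 8).

12, 15, 14, 13, 10, 7, 8, 5, 2, 3, 6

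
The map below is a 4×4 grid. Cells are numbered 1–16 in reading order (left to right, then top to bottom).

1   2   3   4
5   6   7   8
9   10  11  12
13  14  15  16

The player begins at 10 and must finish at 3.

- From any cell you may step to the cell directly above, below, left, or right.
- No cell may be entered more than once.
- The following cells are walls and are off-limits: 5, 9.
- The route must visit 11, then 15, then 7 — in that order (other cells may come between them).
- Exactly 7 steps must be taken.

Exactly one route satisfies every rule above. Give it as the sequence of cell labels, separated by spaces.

The waypoints must appear in the order 11, 15, 7, with no cell reused.
Route from 10: right to 11, down to 15, right to 16, 2× up (reaching 8), left to 7, up to 3 — 7 moves in all.
Check: order respected (11 at step 1, 15 at step 2, 7 at step 6); 7 moves as required.

10 11 15 16 12 8 7 3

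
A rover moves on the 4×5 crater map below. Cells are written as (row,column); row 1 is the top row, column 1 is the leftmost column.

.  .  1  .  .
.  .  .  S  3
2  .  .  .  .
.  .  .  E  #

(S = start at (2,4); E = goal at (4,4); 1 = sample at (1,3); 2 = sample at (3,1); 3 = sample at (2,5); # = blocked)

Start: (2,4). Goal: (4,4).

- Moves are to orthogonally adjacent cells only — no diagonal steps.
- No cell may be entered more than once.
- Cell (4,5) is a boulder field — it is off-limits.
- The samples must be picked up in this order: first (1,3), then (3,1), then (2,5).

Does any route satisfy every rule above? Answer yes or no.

no

Ignoring the required order, 114 revisit-free routes from (2,4) to (4,4) pass through all of (1,3), (3,1), and (2,5); the waypoint orders that occur are (2,5) → (1,3) → (3,1) (94); (3,1) → (1,3) → (2,5) (15); (1,3) → (2,5) → (3,1) (5) — never (1,3) → (3,1) → (2,5).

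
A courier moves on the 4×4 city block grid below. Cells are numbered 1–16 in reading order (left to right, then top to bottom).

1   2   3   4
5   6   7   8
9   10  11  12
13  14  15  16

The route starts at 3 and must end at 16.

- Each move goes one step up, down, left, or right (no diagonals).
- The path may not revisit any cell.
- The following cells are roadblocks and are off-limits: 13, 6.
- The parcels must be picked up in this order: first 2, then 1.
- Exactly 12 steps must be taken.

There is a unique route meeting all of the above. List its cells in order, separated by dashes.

3 - 2 - 1 - 5 - 9 - 10 - 14 - 15 - 11 - 7 - 8 - 12 - 16

The waypoints must appear in the order 2, 1, with no cell reused.
Route from 3: left 2 to 1, down 2 to 9, right 1 to 10, down 1 to 14, right 1 to 15, up 2 to 7, right 1 to 8, down 2 to 16 — 12 moves in all.
Check: order respected (2 at step 1, 1 at step 2); 12 moves as required.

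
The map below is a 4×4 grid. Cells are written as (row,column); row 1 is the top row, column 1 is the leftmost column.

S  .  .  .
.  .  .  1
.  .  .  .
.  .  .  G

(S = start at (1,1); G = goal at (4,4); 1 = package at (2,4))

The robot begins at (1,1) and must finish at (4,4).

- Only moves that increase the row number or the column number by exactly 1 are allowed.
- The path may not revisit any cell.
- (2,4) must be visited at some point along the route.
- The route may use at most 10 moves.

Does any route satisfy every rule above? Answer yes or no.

yes

One route that works: (1,1) → (2,1) → (2,2) → (2,3) → (2,4) → (3,4) → (4,4).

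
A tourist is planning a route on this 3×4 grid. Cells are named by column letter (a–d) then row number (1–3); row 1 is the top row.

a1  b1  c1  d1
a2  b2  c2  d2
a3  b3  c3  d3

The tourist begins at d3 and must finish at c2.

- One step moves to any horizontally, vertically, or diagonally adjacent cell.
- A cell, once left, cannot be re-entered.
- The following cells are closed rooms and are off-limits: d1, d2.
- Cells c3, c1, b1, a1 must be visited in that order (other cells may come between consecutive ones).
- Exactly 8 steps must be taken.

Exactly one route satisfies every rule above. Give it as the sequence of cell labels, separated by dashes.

The waypoints must appear in the order c3, c1, b1, a1, with no cell reused.
Route from d3: left to c3, up-left to b2, up-right to c1, 2× left (reaching a1), down to a2, down-right to b3, up-right to c2 — 8 moves in all.
Check: order respected (c3 at step 1, c1 at step 3, b1 at step 4, a1 at step 5); 8 moves as required.

d3 - c3 - b2 - c1 - b1 - a1 - a2 - b3 - c2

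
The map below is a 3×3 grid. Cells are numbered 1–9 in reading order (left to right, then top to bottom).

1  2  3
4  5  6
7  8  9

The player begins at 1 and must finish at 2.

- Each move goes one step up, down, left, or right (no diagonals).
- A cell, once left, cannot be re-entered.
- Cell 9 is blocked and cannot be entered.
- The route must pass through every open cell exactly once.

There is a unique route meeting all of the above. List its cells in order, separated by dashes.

Need to visit all 8 open cells exactly once, starting at 1 and ending at 2.
Cell 3 has only two open neighbours (6 and 2), so the path must pass straight through it: one of those is the cell it's entered from and the other is where it exits.
Route from 1: 2× down (reaching 7), right to 8, up to 5, right to 6, up to 3, left to 2 — 7 moves in all.
Check: all 8 open cells covered.

1 - 4 - 7 - 8 - 5 - 6 - 3 - 2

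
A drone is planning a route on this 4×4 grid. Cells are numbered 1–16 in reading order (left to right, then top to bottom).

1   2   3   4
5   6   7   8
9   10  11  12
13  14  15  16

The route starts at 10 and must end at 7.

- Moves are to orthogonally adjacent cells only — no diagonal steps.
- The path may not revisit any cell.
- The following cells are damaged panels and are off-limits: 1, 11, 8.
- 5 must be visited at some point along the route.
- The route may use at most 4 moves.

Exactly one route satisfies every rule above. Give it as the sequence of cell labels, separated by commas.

Any route must reach 5 and still end at 7 within 4 moves, so the order of the required stops is forced.
Route from 10: left 1 to 9, up 1 to 5, right 2 to 7 — 4 moves in all.
Check: all required cells visited; 4 ≤ 4 moves.

10, 9, 5, 6, 7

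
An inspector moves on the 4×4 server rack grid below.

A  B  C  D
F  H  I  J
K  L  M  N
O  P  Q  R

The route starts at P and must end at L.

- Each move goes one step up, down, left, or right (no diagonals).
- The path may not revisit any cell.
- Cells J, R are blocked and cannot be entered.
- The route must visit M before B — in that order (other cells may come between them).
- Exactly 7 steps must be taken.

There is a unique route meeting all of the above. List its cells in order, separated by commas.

The waypoints must appear in the order M, B, with no cell reused.
Route from P: right 1 to Q, up 3 to C, left 1 to B, down 2 to L — 7 moves in all.
Check: order respected (M at step 2, B at step 5); 7 moves as required.

P, Q, M, I, C, B, H, L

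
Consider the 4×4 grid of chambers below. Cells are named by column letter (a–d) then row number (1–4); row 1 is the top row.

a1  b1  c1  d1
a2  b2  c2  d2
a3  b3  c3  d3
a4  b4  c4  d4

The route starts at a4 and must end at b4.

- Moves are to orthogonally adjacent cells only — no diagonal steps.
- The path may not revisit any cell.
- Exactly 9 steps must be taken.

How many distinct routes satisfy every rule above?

Need simple routes of exactly 9 moves from a4 to b4 (Manhattan distance 1, so 4 moves are spent on a detour and 4 undoing it).
Branch systematically from the start, pruning whenever the remaining move budget drops below the Manhattan distance to b4 or differs from it in parity. Every completion starts via a3: 18 (no valid completion starts via b4).
That gives 18 routes.

18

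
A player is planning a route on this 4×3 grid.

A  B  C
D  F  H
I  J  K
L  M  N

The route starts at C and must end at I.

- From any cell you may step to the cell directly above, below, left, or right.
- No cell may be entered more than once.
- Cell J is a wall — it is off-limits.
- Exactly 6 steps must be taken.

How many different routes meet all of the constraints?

2

Need simple routes of exactly 6 moves from C to I (Manhattan distance 4, so 1 moves are spent on a detour and 1 undoing it).
Enumerating: C H K N M L I | C H F B A D I.
That gives 2 routes.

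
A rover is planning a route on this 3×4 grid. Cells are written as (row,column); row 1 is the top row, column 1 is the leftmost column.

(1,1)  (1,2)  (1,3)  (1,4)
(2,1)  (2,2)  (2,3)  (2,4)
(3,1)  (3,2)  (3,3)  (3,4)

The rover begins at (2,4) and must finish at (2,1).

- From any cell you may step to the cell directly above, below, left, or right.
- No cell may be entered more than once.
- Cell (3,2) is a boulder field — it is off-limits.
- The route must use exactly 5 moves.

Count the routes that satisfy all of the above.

7

Need simple routes of exactly 5 moves from (2,4) to (2,1) (Manhattan distance 3, so 1 moves are spent on a detour and 1 undoing it).
Enumerating: (2,4) (1,4) (1,3) (2,3) (2,2) (2,1) | (2,4) (1,4) (1,3) (1,2) (2,2) (2,1) | (2,4) (1,4) (1,3) (1,2) (1,1) (2,1) | (2,4) (3,4) (3,3) (2,3) (2,2) (2,1) | (2,4) (2,3) (1,3) (1,2) (2,2) (2,1) | (2,4) (2,3) (1,3) (1,2) (1,1) (2,1) | (2,4) (2,3) (2,2) (1,2) (1,1) (2,1).
That gives 7 routes.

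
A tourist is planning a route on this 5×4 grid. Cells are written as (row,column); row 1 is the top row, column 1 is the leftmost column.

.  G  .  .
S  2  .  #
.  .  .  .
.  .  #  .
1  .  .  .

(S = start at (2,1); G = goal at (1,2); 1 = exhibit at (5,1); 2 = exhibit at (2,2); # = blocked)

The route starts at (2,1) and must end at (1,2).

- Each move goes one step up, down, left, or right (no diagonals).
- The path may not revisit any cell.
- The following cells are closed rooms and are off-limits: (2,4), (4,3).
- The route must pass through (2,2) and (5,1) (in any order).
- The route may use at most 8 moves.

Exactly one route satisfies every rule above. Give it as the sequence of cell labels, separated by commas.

Any route must reach (2,2) and (5,1) and still end at (1,2) within 8 moves, so the order of the required stops is forced.
Route from (2,1): down 3 to (5,1), right 1 to (5,2), up 4 to (1,2) — 8 moves in all.
Check: all required cells visited; 8 ≤ 8 moves.

(2,1), (3,1), (4,1), (5,1), (5,2), (4,2), (3,2), (2,2), (1,2)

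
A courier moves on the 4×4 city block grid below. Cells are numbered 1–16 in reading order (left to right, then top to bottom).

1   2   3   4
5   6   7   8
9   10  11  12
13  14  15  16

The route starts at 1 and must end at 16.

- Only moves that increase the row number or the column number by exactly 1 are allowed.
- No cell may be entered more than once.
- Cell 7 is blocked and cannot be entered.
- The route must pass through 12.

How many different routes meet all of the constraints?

A right/down-only route from 1 to 16 makes exactly 3 down-moves and 3 right-moves in some order.
With no other constraints that would be C(6,3) = 20 routes.
Split at 12 and multiply the segment counts (each segment already excludes blocked cells): 1→12: 4; 12→16: 1; product = 4.
That gives 4 routes.

4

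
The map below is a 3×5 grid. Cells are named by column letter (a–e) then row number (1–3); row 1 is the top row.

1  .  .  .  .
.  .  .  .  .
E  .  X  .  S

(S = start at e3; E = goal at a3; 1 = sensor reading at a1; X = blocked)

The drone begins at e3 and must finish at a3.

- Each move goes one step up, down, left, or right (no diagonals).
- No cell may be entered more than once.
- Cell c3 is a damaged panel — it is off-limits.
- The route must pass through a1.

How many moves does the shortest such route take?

Any route passes through a1 somewhere between e3 and a3. Summing Manhattan distances along the two legs (e3 → a1 → a3) gives a lower bound of 6 + 2 = 8 moves.
A route of 8 moves achieves this: e3 → e2 → e1 → d1 → c1 → b1 → a1 → a2 → a3.
Since 8 matches the lower bound, it is optimal.

8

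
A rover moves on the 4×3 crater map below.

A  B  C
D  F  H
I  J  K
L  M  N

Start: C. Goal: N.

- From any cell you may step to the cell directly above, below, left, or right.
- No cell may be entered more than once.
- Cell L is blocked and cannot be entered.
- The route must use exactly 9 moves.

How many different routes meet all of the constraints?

Need simple routes of exactly 9 moves from C to N (Manhattan distance 3, so 3 moves are spent on a detour and 3 undoing it).
Enumerating: C H F B A D I J M N | C H F B A D I J K N | C B A D I J F H K N | C B A D F H K J M N.
That gives 4 routes.

4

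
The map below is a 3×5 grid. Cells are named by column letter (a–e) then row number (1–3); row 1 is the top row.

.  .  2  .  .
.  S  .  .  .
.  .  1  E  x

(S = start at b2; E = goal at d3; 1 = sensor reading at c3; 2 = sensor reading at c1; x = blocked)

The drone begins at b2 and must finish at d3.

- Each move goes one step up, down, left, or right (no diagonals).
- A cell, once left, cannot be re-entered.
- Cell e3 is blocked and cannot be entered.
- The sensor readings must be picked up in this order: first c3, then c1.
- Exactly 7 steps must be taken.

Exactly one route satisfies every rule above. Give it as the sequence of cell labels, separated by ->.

b2 -> b3 -> c3 -> c2 -> c1 -> d1 -> d2 -> d3

The waypoints must appear in the order c3, c1, with no cell reused.
Route from b2: down 1 to b3, right 1 to c3, up 2 to c1, right 1 to d1, down 2 to d3 — 7 moves in all.
Check: order respected (1 at step 2, 2 at step 4); 7 moves as required.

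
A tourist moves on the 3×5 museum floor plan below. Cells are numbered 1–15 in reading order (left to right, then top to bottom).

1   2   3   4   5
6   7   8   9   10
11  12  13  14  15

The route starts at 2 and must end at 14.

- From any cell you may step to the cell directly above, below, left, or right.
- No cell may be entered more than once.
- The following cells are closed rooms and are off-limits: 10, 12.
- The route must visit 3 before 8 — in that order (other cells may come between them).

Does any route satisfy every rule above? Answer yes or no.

yes

One route that works: 2 → 3 → 8 → 13 → 14.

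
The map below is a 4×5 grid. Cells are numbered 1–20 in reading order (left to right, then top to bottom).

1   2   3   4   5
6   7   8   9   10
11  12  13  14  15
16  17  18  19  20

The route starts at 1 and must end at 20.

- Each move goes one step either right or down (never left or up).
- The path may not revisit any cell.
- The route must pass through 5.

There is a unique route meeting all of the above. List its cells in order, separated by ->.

Moves only go right or down, so the column and row indices never decrease.
Route from 1: right 4 to 5, down 3 to 20 — 7 moves in all.
Check: all required cells visited.

1 -> 2 -> 3 -> 4 -> 5 -> 10 -> 15 -> 20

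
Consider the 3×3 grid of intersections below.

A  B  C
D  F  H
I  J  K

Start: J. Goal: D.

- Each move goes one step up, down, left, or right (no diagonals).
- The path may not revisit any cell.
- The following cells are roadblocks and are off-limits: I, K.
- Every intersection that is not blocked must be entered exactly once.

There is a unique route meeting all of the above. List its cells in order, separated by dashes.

J - F - H - C - B - A - D

Need to visit all 7 open cells exactly once, starting at J and ending at D.
Route from J: up to F, right to H, up to C, 2× left (reaching A), down to D — 6 moves in all.
Check: all 7 open cells covered.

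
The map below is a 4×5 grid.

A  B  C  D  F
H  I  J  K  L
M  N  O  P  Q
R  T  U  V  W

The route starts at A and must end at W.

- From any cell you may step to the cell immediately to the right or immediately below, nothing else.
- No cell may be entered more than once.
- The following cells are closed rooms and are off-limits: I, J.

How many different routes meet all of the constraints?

A right/down-only route from A to W makes exactly 3 down-moves and 4 right-moves in some order.
With no other constraints that would be C(7,3) = 35 routes.
Subtract routes through each blocked cell (inclusion–exclusion for overlaps): − through I: 20 − through J: 18 + through I&J: 12 → 9.
That gives 9 routes.

9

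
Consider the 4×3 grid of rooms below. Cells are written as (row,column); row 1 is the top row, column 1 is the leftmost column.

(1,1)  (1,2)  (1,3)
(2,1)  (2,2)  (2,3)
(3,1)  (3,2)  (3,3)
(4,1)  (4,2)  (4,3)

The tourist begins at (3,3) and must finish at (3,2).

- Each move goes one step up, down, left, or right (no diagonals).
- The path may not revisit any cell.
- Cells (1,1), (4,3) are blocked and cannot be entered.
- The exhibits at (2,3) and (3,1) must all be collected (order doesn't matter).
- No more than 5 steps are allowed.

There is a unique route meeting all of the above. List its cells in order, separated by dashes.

(3,3) - (2,3) - (2,2) - (2,1) - (3,1) - (3,2)

Any route must reach (2,3) and (3,1) and still end at (3,2) within 5 moves, so the order of the required stops is forced.
Route from (3,3): up 1 to (2,3), left 2 to (2,1), down 1 to (3,1), right 1 to (3,2) — 5 moves in all.
Check: all required cells visited; 5 ≤ 5 moves.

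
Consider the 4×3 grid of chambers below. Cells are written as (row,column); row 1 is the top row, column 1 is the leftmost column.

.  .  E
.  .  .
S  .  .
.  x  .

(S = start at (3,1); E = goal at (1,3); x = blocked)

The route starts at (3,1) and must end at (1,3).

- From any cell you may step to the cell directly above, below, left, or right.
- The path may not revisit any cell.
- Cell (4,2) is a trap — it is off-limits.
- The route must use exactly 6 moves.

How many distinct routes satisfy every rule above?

4

Need simple routes of exactly 6 moves from (3,1) to (1,3) (Manhattan distance 4, so 1 moves are spent on a detour and 1 undoing it).
Enumerating: (3,1) (2,1) (1,1) (1,2) (2,2) (2,3) (1,3) | (3,1) (2,1) (2,2) (3,2) (3,3) (2,3) (1,3) | (3,1) (3,2) (2,2) (2,1) (1,1) (1,2) (1,3) | (3,1) (3,2) (3,3) (2,3) (2,2) (1,2) (1,3).
That gives 4 routes.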